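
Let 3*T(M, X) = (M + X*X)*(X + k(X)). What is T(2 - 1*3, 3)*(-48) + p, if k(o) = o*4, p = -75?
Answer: -1995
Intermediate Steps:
k(o) = 4*o
T(M, X) = 5*X*(M + X**2)/3 (T(M, X) = ((M + X*X)*(X + 4*X))/3 = ((M + X**2)*(5*X))/3 = (5*X*(M + X**2))/3 = 5*X*(M + X**2)/3)
T(2 - 1*3, 3)*(-48) + p = ((5/3)*3*((2 - 1*3) + 3**2))*(-48) - 75 = ((5/3)*3*((2 - 3) + 9))*(-48) - 75 = ((5/3)*3*(-1 + 9))*(-48) - 75 = ((5/3)*3*8)*(-48) - 75 = 40*(-48) - 75 = -1920 - 75 = -1995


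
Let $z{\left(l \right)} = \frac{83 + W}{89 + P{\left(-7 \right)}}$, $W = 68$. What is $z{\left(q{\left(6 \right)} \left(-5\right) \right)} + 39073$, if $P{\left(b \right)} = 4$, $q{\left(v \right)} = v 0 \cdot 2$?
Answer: $\frac{3633940}{93} \approx 39075.0$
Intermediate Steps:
$q{\left(v \right)} = 0$ ($q{\left(v \right)} = 0 \cdot 2 = 0$)
$z{\left(l \right)} = \frac{151}{93}$ ($z{\left(l \right)} = \frac{83 + 68}{89 + 4} = \frac{151}{93}$)
$z{\left(q{\left(6 \right)} \left(-5\right) \right)} + 39073 = \frac{151}{93} + 39073 = \frac{3633940}{93}$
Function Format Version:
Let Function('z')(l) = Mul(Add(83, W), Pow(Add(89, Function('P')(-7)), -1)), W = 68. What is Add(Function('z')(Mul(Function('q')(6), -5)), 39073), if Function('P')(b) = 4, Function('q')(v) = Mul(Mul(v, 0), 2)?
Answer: Rational(3633940, 93) ≈ 39075.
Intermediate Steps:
Function('q')(v) = 0 (Function('q')(v) = Mul(0, 2) = 0)
Function('z')(l) = Rational(151, 93) (Function('z')(l) = Mul(Add(83, 68), Pow(Add(89, 4), -1)) = Mul(151, Pow(93, -1)) = Mul(151, Rational(1, 93)) = Rational(151, 93))
Add(Function('z')(Mul(Function('q')(6), -5)), 39073) = Add(Rational(151, 93), 39073) = Rational(3633940, 93)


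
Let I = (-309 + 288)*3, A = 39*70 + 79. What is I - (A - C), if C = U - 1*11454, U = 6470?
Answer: -7856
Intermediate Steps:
C = -4984 (C = 6470 - 1*11454 = 6470 - 11454 = -4984)
A = 2809 (A = 2730 + 79 = 2809)
I = -63 (I = -21*3 = -63)
I - (A - C) = -63 - (2809 - 1*(-4984)) = -63 - (2809 + 4984) = -63 - 1*7793 = -63 - 7793 = -7856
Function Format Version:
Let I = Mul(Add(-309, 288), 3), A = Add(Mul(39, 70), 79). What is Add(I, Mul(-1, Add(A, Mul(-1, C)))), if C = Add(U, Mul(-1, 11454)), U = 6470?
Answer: -7856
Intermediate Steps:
C = -4984 (C = Add(6470, Mul(-1, 11454)) = Add(6470, -11454) = -4984)
A = 2809 (A = Add(2730, 79) = 2809)
I = -63 (I = Mul(-21, 3) = -63)
Add(I, Mul(-1, Add(A, Mul(-1, C)))) = Add(-63, Mul(-1, Add(2809, Mul(-1, -4984)))) = Add(-63, Mul(-1, Add(2809, 4984))) = Add(-63, Mul(-1, 7793)) = Add(-63, -7793) = -7856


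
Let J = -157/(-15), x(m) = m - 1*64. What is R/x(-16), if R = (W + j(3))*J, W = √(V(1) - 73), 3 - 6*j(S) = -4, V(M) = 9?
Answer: -1099/7200 - 157*I/150 ≈ -0.15264 - 1.0467*I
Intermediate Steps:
j(S) = 7/6 (j(S) = ½ - ⅙*(-4) = ½ + ⅔ = 7/6)
W = 8*I (W = √(9 - 73) = √(-64) = 8*I ≈ 8.0*I)
x(m) = -64 + m (x(m) = m - 64 = -64 + m)
J = 157/15 (J = -157*(-1/15) = 157/15 ≈ 10.467)
R = 1099/90 + 1256*I/15 (R = (8*I + 7/6)*(157/15) = (7/6 + 8*I)*(157/15) = 1099/90 + 1256*I/15 ≈ 12.211 + 83.733*I)
R/x(-16) = (1099/90 + 1256*I/15)/(-64 - 16) = (1099/90 + 1256*I/15)/(-80) = (1099/90 + 1256*I/15)*(-1/80) = -1099/7200 - 157*I/150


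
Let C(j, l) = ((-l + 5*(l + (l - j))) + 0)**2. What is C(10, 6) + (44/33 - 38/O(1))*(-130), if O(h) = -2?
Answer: -7882/3 ≈ -2627.3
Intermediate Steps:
C(j, l) = (-5*j + 9*l)**2 (C(j, l) = ((-l + 5*(-j + 2*l)) + 0)**2 = ((-l + (-5*j + 10*l)) + 0)**2 = ((-5*j + 9*l) + 0)**2 = (-5*j + 9*l)**2)
C(10, 6) + (44/33 - 38/O(1))*(-130) = (-9*6 + 5*10)**2 + (44/33 - 38/(-2))*(-130) = (-54 + 50)**2 + (44*(1/33) - 38*(-1/2))*(-130) = (-4)**2 + (4/3 + 19)*(-130) = 16 + (61/3)*(-130) = 16 - 7930/3 = -7882/3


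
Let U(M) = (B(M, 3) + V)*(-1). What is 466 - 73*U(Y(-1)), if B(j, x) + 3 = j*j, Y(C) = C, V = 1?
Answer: 393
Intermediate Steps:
B(j, x) = -3 + j² (B(j, x) = -3 + j*j = -3 + j²)
U(M) = 2 - M² (U(M) = ((-3 + M²) + 1)*(-1) = (-2 + M²)*(-1) = 2 - M²)
466 - 73*U(Y(-1)) = 466 - 73*(2 - 1*(-1)²) = 466 - 73*(2 - 1*1) = 466 - 73*(2 - 1) = 466 - 73*1 = 466 - 73 = 393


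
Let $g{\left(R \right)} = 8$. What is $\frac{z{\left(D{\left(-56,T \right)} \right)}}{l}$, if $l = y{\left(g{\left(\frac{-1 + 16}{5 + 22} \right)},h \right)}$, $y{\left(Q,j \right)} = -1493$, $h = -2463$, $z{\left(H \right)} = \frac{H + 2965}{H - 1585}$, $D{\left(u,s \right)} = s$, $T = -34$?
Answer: $\frac{2931}{2417167} \approx 0.0012126$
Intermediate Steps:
$z{\left(H \right)} = \frac{2965 + H}{-1585 + H}$
$l = -1493$
$\frac{z{\left(D{\left(-56,T \right)} \right)}}{l} = \frac{\frac{1}{-1585 - 34} \left(2965 - 34\right)}{-1493} = \frac{1}{-1619} \cdot 2931 \left(- \frac{1}{1493}\right) = \left(- \frac{1}{1619}\right) 2931 \left(- \frac{1}{1493}\right) = \left(- \frac{2931}{1619}\right) \left(- \frac{1}{1493}\right) = \frac{2931}{2417167}$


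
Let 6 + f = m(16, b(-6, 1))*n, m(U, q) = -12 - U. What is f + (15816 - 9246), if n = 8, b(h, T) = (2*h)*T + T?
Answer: 6340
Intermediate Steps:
b(h, T) = T + 2*T*h (b(h, T) = 2*T*h + T = T + 2*T*h)
f = -230 (f = -6 + (-12 - 1*16)*8 = -6 + (-12 - 16)*8 = -6 - 28*8 = -6 - 224 = -230)
f + (15816 - 9246) = -230 + (15816 - 9246) = -230 + 6570 = 6340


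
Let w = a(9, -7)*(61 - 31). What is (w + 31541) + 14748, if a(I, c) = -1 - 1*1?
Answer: 46229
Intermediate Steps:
a(I, c) = -2 (a(I, c) = -1 - 1 = -2)
w = -60 (w = -2*(61 - 31) = -2*30 = -60)
(w + 31541) + 14748 = (-60 + 31541) + 14748 = 31481 + 14748 = 46229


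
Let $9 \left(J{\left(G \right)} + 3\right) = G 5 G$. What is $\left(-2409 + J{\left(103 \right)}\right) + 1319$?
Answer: $\frac{43208}{9} \approx 4800.9$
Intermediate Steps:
$J{\left(G \right)} = -3 + \frac{5 G^{2}}{9}$ ($J{\left(G \right)} = -3 + \frac{G 5 G}{9} = -3 + \frac{5 G G}{9} = -3 + \frac{5 G^{2}}{9}$)
$\left(-2409 + J{\left(103 \right)}\right) + 1319 = \left(-2409 - \left(3 - \frac{5 \cdot 103^{2}}{9}\right)\right) + 1319 = \left(-2409 + \left(-3 + \frac{5}{9} \cdot 10609\right)\right) + 1319 = \left(-2409 + \left(-3 + \frac{53045}{9}\right)\right) + 1319 = \left(-2409 + \frac{53018}{9}\right) + 1319 = \frac{31337}{9} + 1319 = \frac{43208}{9}$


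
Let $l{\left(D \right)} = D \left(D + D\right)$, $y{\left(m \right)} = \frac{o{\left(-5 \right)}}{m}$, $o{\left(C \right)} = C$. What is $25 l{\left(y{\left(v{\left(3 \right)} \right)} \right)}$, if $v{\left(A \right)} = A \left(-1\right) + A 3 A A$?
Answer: $\frac{625}{3042} \approx 0.20546$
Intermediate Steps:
$v{\left(A \right)} = - A + 3 A^{3}$ ($v{\left(A \right)} = - A + A 3 A^{2} = - A + 3 A^{3}$)
$y{\left(m \right)} = - \frac{5}{m}$
$l{\left(D \right)} = 2 D^{2}$ ($l{\left(D \right)} = D 2 D = 2 D^{2}$)
$25 l{\left(y{\left(v{\left(3 \right)} \right)} \right)} = 25 \cdot 2 \left(- \frac{5}{\left(-1\right) 3 + 3 \cdot 3^{3}}\right)^{2} = 25 \cdot 2 \left(- \frac{5}{-3 + 3 \cdot 27}\right)^{2} = 25 \cdot 2 \left(- \frac{5}{-3 + 81}\right)^{2} = 25 \cdot 2 \left(- \frac{5}{78}\right)^{2} = 25 \cdot 2 \cdot \frac{25}{6084} = 25 \cdot \frac{25}{3042} = \frac{625}{3042}$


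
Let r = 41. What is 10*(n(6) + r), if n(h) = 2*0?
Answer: 410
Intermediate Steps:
n(h) = 0
10*(n(6) + r) = 10*(0 + 41) = 10*41 = 410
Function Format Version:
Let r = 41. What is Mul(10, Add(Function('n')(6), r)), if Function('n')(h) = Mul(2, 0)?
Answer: 410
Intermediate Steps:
Function('n')(h) = 0
Mul(10, Add(Function('n')(6), r)) = Mul(10, Add(0, 41)) = Mul(10, 41) = 410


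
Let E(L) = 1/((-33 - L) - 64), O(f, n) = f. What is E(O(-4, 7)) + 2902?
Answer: 269885/93 ≈ 2902.0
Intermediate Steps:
E(L) = 1/(-97 - L)
E(O(-4, 7)) + 2902 = -1/(97 - 4) + 2902 = -1/93 + 2902 = 269885/93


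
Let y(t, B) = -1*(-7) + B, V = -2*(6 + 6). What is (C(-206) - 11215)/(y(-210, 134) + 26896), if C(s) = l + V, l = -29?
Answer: -11268/27037 ≈ -0.41676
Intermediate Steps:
V = -24 (V = -2*12 = -24)
y(t, B) = 7 + B
C(s) = -53 (C(s) = -29 - 24 = -53)
(C(-206) - 11215)/(y(-210, 134) + 26896) = (-53 - 11215)/((7 + 134) + 26896) = -11268/(141 + 26896) = -11268/27037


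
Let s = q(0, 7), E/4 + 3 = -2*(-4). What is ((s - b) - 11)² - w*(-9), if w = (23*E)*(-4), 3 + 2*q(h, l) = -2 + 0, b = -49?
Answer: -61199/4 ≈ -15300.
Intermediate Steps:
E = 20 (E = -12 + 4*(-2*(-4)) = -12 + 4*8 = -12 + 32 = 20)
q(h, l) = -5/2 (q(h, l) = -3/2 + (-2 + 0)/2 = -3/2 + (½)*(-2) = -3/2 - 1 = -5/2)
s = -5/2 ≈ -2.5000
w = -1840 (w = (23*20)*(-4) = 460*(-4) = -1840)
((s - b) - 11)² - w*(-9) = ((-5/2 - 1*(-49)) - 11)² - (-1840)*(-9) = ((-5/2 + 49) - 11)² - 1*16560 = (93/2 - 11)² - 16560 = (71/2)² - 16560 = 5041/4 - 16560 = -61199/4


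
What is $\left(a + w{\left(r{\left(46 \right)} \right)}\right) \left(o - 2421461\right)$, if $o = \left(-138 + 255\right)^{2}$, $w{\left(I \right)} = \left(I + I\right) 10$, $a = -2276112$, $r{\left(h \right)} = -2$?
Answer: $5480455053344$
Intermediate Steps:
$w{\left(I \right)} = 20 I$ ($w{\left(I \right)} = 2 I 10 = 20 I$)
$o = 13689$ ($o = 117^{2} = 13689$)
$\left(a + w{\left(r{\left(46 \right)} \right)}\right) \left(o - 2421461\right) = \left(-2276112 + 20 \left(-2\right)\right) \left(13689 - 2421461\right) = \left(-2276112 - 40\right) \left(-2407772\right) = \left(-2276152\right) \left(-2407772\right) = 5480455053344$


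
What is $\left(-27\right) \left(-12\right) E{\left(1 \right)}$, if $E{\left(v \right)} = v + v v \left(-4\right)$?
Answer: $-972$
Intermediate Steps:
$E{\left(v \right)} = v - 4 v^{2}$ ($E{\left(v \right)} = v + v^{2} \left(-4\right) = v - 4 v^{2}$)
$\left(-27\right) \left(-12\right) E{\left(1 \right)} = \left(-27\right) \left(-12\right) 1 \left(1 - 4\right) = 324 \cdot 1 \left(1 - 4\right) = 324 \cdot 1 \left(-3\right) = 324 \left(-3\right) = -972$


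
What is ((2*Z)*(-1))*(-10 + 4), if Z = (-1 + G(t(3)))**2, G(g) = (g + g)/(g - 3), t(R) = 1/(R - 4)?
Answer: 3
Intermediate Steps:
t(R) = 1/(-4 + R)
G(g) = 2*g/(-3 + g) (G(g) = (2*g)/(-3 + g) = 2*g/(-3 + g))
Z = 1/4 (Z = (-1 + 2/((-4 + 3)*(-3 + 1/(-4 + 3))))**2 = (-1 + 2/(-1*(-3 + 1/(-1))))**2 = (-1 + 2*(-1)/(-3 - 1))**2 = (-1 + 2*(-1)/(-4))**2 = (-1 + 2*(-1)*(-1/4))**2 = (-1 + 1/2)**2 = (-1/2)**2 = 1/4 ≈ 0.25000)
((2*Z)*(-1))*(-10 + 4) = ((2*(1/4))*(-1))*(-10 + 4) = ((1/2)*(-1))*(-6) = -1/2*(-6) = 3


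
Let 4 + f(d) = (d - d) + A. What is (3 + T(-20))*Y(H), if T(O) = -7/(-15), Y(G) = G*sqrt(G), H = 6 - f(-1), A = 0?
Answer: 104*sqrt(10)/3 ≈ 109.63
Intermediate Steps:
f(d) = -4 (f(d) = -4 + ((d - d) + 0) = -4 + (0 + 0) = -4 + 0 = -4)
H = 10 (H = 6 - 1*(-4) = 6 + 4 = 10)
Y(G) = G**(3/2)
T(O) = 7/15 (T(O) = -7*(-1/15) = 7/15)
(3 + T(-20))*Y(H) = (3 + 7/15)*10**(3/2) = 52*(10*sqrt(10))/15 = 104*sqrt(10)/3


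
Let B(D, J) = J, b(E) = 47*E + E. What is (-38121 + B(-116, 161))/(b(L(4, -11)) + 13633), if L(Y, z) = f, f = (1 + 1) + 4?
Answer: -37960/13921 ≈ -2.7268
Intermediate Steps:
f = 6 (f = 2 + 4 = 6)
L(Y, z) = 6
b(E) = 48*E
(-38121 + B(-116, 161))/(b(L(4, -11)) + 13633) = (-38121 + 161)/(48*6 + 13633) = -37960/(288 + 13633) = -37960/13921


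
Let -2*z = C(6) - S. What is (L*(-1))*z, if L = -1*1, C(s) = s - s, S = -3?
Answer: -3/2 ≈ -1.5000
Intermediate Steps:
C(s) = 0
L = -1
z = -3/2 (z = -(0 - 1*(-3))/2 = -(0 + 3)/2 = -½*3 = -3/2 ≈ -1.5000)
(L*(-1))*z = -1*(-1)*(-3/2) = 1*(-3/2) = -3/2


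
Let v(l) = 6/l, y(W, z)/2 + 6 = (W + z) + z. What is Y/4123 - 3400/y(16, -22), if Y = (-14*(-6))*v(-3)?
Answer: 29426/589 ≈ 49.959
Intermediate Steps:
y(W, z) = -12 + 2*W + 4*z (y(W, z) = -12 + 2*((W + z) + z) = -12 + 2*(W + 2*z) = -12 + (2*W + 4*z) = -12 + 2*W + 4*z)
v(l) = 6/l
Y = -168 (Y = (-14*(-6))*(6/(-3)) = 84*(6*(-⅓)) = 84*(-2) = -168)
Y/4123 - 3400/y(16, -22) = -168/4123 - 3400/(-12 + 2*16 + 4*(-22)) = -168*1/4123 - 3400/(-12 + 32 - 88) = -24/589 - 3400/(-68) = -24/589 - 3400*(-1/68) = -24/589 + 50 = 29426/589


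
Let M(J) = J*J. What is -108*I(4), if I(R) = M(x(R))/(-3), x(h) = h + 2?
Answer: 1296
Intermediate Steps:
x(h) = 2 + h
M(J) = J**2
I(R) = -(2 + R)**2/3 (I(R) = (2 + R)**2/(-3) = (2 + R)**2*(-1/3) = -(2 + R)**2/3)
-108*I(4) = -(-36)*(2 + 4)**2 = -(-36)*6**2 = -(-36)*36 = -108*(-12) = 1296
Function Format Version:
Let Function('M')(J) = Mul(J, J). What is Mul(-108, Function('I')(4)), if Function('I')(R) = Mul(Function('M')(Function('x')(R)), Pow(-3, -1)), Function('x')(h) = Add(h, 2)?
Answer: 1296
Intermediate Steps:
Function('x')(h) = Add(2, h)
Function('M')(J) = Pow(J, 2)
Function('I')(R) = Mul(Rational(-1, 3), Pow(Add(2, R), 2)) (Function('I')(R) = Mul(Pow(Add(2, R), 2), Pow(-3, -1)) = Mul(Pow(Add(2, R), 2), Rational(-1, 3)) = Mul(Rational(-1, 3), Pow(Add(2, R), 2)))
Mul(-108, Function('I')(4)) = Mul(-108, Mul(Rational(-1, 3), Pow(Add(2, 4), 2))) = Mul(-108, Mul(Rational(-1, 3), Pow(6, 2))) = Mul(-108, Mul(Rational(-1, 3), 36)) = Mul(-108, -12) = 1296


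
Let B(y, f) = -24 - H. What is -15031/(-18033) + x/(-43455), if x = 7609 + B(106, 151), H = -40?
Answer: 11459344/17413867 ≈ 0.65806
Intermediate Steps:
B(y, f) = 16 (B(y, f) = -24 - 1*(-40) = -24 + 40 = 16)
x = 7625 (x = 7609 + 16 = 7625)
-15031/(-18033) + x/(-43455) = -15031/(-18033) + 7625/(-43455) = -15031*(-1/18033) + 7625*(-1/43455) = 15031/18033 - 1525/8691 = 11459344/17413867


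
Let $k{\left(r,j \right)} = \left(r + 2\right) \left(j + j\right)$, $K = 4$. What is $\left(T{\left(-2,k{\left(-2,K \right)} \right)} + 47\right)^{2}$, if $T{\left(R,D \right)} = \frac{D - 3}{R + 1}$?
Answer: $2500$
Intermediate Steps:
$k{\left(r,j \right)} = 2 j \left(2 + r\right)$ ($k{\left(r,j \right)} = \left(2 + r\right) 2 j = 2 j \left(2 + r\right)$)
$T{\left(R,D \right)} = \frac{-3 + D}{1 + R}$
$\left(T{\left(-2,k{\left(-2,K \right)} \right)} + 47\right)^{2} = \left(\frac{-3 + 2 \cdot 4 \left(2 - 2\right)}{1 - 2} + 47\right)^{2} = \left(\frac{-3 + 2 \cdot 4 \cdot 0}{-1} + 47\right)^{2} = \left(- (-3 + 0) + 47\right)^{2} = \left(\left(-1\right) \left(-3\right) + 47\right)^{2} = \left(3 + 47\right)^{2} = 50^{2} = 2500$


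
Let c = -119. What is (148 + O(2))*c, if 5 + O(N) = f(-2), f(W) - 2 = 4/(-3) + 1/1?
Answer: -51646/3 ≈ -17215.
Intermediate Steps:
f(W) = 5/3 (f(W) = 2 + (4/(-3) + 1/1) = 2 + (4*(-1/3) + 1*1) = 2 + (-4/3 + 1) = 2 - 1/3 = 5/3)
O(N) = -10/3 (O(N) = -5 + 5/3 = -10/3)
(148 + O(2))*c = (148 - 10/3)*(-119) = (434/3)*(-119) = -51646/3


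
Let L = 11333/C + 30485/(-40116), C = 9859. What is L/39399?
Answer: 154083013/15582448069956 ≈ 9.8882e-6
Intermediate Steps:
L = 154083013/395503644 (L = 11333/9859 + 30485/(-40116) = 11333*(1/9859) + 30485*(-1/40116) = 11333/9859 - 30485/40116 = 154083013/395503644 ≈ 0.38959)
L/39399 = (154083013/395503644)/39399 = (154083013/395503644)*(1/39399) = 154083013/15582448069956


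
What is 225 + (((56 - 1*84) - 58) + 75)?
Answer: 214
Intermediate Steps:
225 + (((56 - 1*84) - 58) + 75) = 225 + (((56 - 84) - 58) + 75) = 225 + ((-28 - 58) + 75) = 225 + (-86 + 75) = 225 - 11 = 214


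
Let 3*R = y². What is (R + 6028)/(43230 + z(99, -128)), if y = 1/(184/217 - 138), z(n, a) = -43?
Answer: 16018384877185/114762107773284 ≈ 0.13958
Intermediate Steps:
y = -217/29762 (y = 1/(184*(1/217) - 138) = 1/(184/217 - 138) = 1/(-29762/217) = -217/29762 ≈ -0.0072912)
R = 47089/2657329932 (R = (-217/29762)²/3 = (⅓)*(47089/885776644) = 47089/2657329932 ≈ 1.7720e-5)
(R + 6028)/(43230 + z(99, -128)) = (47089/2657329932 + 6028)/(43230 - 43) = (16018384877185/2657329932)/43187 = (16018384877185/2657329932)*(1/43187) = 16018384877185/114762107773284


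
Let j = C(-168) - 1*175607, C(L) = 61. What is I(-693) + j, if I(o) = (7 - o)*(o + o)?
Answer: -1145746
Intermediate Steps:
I(o) = 2*o*(7 - o) (I(o) = (7 - o)*(2*o) = 2*o*(7 - o))
j = -175546 (j = 61 - 1*175607 = 61 - 175607 = -175546)
I(-693) + j = 2*(-693)*(7 - 1*(-693)) - 175546 = 2*(-693)*(7 + 693) - 175546 = 2*(-693)*700 - 175546 = -970200 - 175546 = -1145746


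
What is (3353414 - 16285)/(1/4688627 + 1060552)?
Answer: 15646553131883/4972532742105 ≈ 3.1466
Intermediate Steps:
(3353414 - 16285)/(1/4688627 + 1060552) = 3337129/(1/4688627 + 1060552) = 3337129/(4972532742105/4688627) = 3337129*(4688627/4972532742105) = 15646553131883/4972532742105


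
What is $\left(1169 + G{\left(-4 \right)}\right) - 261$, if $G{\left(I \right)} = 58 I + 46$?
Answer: $722$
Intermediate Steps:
$G{\left(I \right)} = 46 + 58 I$
$\left(1169 + G{\left(-4 \right)}\right) - 261 = \left(1169 + \left(46 + 58 \left(-4\right)\right)\right) - 261 = \left(1169 + \left(46 - 232\right)\right) - 261 = \left(1169 - 186\right) - 261 = 983 - 261 = 722$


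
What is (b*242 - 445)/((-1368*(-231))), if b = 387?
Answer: 93209/316008 ≈ 0.29496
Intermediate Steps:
(b*242 - 445)/((-1368*(-231))) = (387*242 - 445)/((-1368*(-231))) = (93654 - 445)/316008 = 93209*(1/316008) = 93209/316008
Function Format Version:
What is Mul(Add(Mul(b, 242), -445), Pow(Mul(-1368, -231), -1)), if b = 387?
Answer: Rational(93209, 316008) ≈ 0.29496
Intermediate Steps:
Mul(Add(Mul(b, 242), -445), Pow(Mul(-1368, -231), -1)) = Mul(Add(Mul(387, 242), -445), Pow(Mul(-1368, -231), -1)) = Mul(Add(93654, -445), Pow(316008, -1)) = Mul(93209, Rational(1, 316008)) = Rational(93209, 316008)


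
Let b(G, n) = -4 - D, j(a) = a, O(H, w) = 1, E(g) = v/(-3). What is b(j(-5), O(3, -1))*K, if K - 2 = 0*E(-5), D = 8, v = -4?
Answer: -24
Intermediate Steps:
E(g) = 4/3 (E(g) = -4/(-3) = -4*(-1/3) = 4/3)
K = 2 (K = 2 + 0*(4/3) = 2 + 0 = 2)
b(G, n) = -12 (b(G, n) = -4 - 1*8 = -4 - 8 = -12)
b(j(-5), O(3, -1))*K = -12*2 = -24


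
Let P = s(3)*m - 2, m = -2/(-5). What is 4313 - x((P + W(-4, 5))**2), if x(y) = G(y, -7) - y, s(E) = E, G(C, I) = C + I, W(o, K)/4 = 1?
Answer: 4320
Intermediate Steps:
W(o, K) = 4 (W(o, K) = 4*1 = 4)
m = 2/5 (m = -2*(-1/5) = 2/5 ≈ 0.40000)
P = -4/5 (P = 3*(2/5) - 2 = 6/5 - 2 = -4/5 ≈ -0.80000)
x(y) = -7 (x(y) = (y - 7) - y = (-7 + y) - y = -7)
4313 - x((P + W(-4, 5))**2) = 4313 - 1*(-7) = 4313 + 7 = 4320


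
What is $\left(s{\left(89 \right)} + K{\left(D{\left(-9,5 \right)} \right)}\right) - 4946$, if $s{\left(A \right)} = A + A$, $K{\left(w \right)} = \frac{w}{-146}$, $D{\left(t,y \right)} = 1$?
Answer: $- \frac{696129}{146} \approx -4768.0$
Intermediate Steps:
$K{\left(w \right)} = - \frac{w}{146}$ ($K{\left(w \right)} = w \left(- \frac{1}{146}\right) = - \frac{w}{146}$)
$s{\left(A \right)} = 2 A$
$\left(s{\left(89 \right)} + K{\left(D{\left(-9,5 \right)} \right)}\right) - 4946 = \left(2 \cdot 89 - \frac{1}{146}\right) - 4946 = \left(178 - \frac{1}{146}\right) - 4946 = \frac{25987}{146} - 4946 = - \frac{696129}{146}$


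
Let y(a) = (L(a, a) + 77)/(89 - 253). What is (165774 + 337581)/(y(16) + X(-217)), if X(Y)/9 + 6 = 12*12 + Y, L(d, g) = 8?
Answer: -82550220/116689 ≈ -707.44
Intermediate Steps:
X(Y) = 1242 + 9*Y (X(Y) = -54 + 9*(12*12 + Y) = -54 + 9*(144 + Y) = -54 + (1296 + 9*Y) = 1242 + 9*Y)
y(a) = -85/164 (y(a) = (8 + 77)/(89 - 253) = 85/(-164) = 85*(-1/164) = -85/164)
(165774 + 337581)/(y(16) + X(-217)) = (165774 + 337581)/(-85/164 + (1242 + 9*(-217))) = 503355/(-85/164 + (1242 - 1953)) = 503355/(-85/164 - 711) = 503355/(-116689/164) = 503355*(-164/116689) = -82550220/116689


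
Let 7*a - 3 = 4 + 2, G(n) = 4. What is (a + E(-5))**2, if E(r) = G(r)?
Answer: 1369/49 ≈ 27.939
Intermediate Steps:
E(r) = 4
a = 9/7 (a = 3/7 + (4 + 2)/7 = 3/7 + (1/7)*6 = 3/7 + 6/7 = 9/7 ≈ 1.2857)
(a + E(-5))**2 = (9/7 + 4)**2 = (37/7)**2 = 1369/49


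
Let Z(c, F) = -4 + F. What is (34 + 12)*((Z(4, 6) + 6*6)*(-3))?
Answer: -5244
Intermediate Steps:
(34 + 12)*((Z(4, 6) + 6*6)*(-3)) = (34 + 12)*(((-4 + 6) + 6*6)*(-3)) = 46*((2 + 36)*(-3)) = 46*(38*(-3)) = 46*(-114) = -5244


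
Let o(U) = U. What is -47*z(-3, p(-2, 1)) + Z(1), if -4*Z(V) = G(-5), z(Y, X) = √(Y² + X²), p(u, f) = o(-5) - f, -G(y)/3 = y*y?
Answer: 75/4 - 141*√5 ≈ -296.54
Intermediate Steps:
G(y) = -3*y² (G(y) = -3*y*y = -3*y²)
p(u, f) = -5 - f
z(Y, X) = √(X² + Y²)
Z(V) = 75/4 (Z(V) = -(-3)*(-5)²/4 = -(-3)*25/4 = -¼*(-75) = 75/4)
-47*z(-3, p(-2, 1)) + Z(1) = -47*√((-5 - 1*1)² + (-3)²) + 75/4 = -47*√((-5 - 1)² + 9) + 75/4 = -47*√((-6)² + 9) + 75/4 = -47*√(36 + 9) + 75/4 = -141*√5 + 75/4 = 75/4 - 141*√5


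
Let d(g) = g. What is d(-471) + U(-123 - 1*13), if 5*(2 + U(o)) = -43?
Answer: -2408/5 ≈ -481.60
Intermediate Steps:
U(o) = -53/5 (U(o) = -2 + (1/5)*(-43) = -2 - 43/5 = -53/5)
d(-471) + U(-123 - 1*13) = -471 - 53/5 = -2408/5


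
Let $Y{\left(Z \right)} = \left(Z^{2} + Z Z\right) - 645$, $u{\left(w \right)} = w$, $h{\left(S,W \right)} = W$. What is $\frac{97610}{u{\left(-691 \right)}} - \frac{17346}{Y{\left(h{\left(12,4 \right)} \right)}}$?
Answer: $- \frac{47848844}{423583} \approx -112.96$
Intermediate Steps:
$Y{\left(Z \right)} = -645 + 2 Z^{2}$ ($Y{\left(Z \right)} = \left(Z^{2} + Z^{2}\right) - 645 = 2 Z^{2} - 645 = -645 + 2 Z^{2}$)
$\frac{97610}{u{\left(-691 \right)}} - \frac{17346}{Y{\left(h{\left(12,4 \right)} \right)}} = \frac{97610}{-691} - \frac{17346}{-645 + 2 \cdot 4^{2}} = 97610 \left(- \frac{1}{691}\right) - \frac{17346}{-645 + 2 \cdot 16} = - \frac{97610}{691} - \frac{17346}{-645 + 32} = - \frac{97610}{691} - \frac{17346}{-613} = - \frac{97610}{691} - - \frac{17346}{613} = - \frac{97610}{691} + \frac{17346}{613} = - \frac{47848844}{423583}$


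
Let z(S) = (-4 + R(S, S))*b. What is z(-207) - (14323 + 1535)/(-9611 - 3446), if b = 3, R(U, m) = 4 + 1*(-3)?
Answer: -101655/13057 ≈ -7.7855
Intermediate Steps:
R(U, m) = 1 (R(U, m) = 4 - 3 = 1)
z(S) = -9 (z(S) = (-4 + 1)*3 = -3*3 = -9)
z(-207) - (14323 + 1535)/(-9611 - 3446) = -9 - (14323 + 1535)/(-9611 - 3446) = -9 - 15858/(-13057) = -9 - 15858*(-1)/13057 = -9 - 1*(-15858/13057) = -9 + 15858/13057 = -101655/13057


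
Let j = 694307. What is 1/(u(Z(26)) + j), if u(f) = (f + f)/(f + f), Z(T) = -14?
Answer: 1/694308 ≈ 1.4403e-6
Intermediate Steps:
u(f) = 1 (u(f) = (2*f)/((2*f)) = (2*f)*(1/(2*f)) = 1)
1/(u(Z(26)) + j) = 1/(1 + 694307) = 1/694308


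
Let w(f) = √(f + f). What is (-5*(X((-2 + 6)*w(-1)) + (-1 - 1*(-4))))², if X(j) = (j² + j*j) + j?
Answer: 92225 - 12200*I*√2 ≈ 92225.0 - 17253.0*I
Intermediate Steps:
w(f) = √2*√f (w(f) = √(2*f) = √2*√f)
X(j) = j + 2*j² (X(j) = (j² + j²) + j = 2*j² + j = j + 2*j²)
(-5*(X((-2 + 6)*w(-1)) + (-1 - 1*(-4))))² = (-5*(((-2 + 6)*(√2*√(-1)))*(1 + 2*((-2 + 6)*(√2*√(-1)))) + (-1 - 1*(-4))))² = (-5*((4*(√2*I))*(1 + 2*(4*(√2*I))) + (-1 + 4)))² = (-5*((4*(I*√2))*(1 + 2*(4*(I*√2))) + 3))² = (-5*((4*I*√2)*(1 + 2*(4*I*√2)) + 3))² = (-5*((4*I*√2)*(1 + 8*I*√2) + 3))² = (-5*(4*I*√2*(1 + 8*I*√2) + 3))² = (-5*(3 + 4*I*√2*(1 + 8*I*√2)))² = (-15 - 20*I*√2*(1 + 8*I*√2))²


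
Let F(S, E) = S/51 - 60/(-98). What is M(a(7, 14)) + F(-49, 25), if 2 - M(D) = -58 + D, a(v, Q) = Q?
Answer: 114083/2499 ≈ 45.651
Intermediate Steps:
M(D) = 60 - D (M(D) = 2 - (-58 + D) = 2 + (58 - D) = 60 - D)
F(S, E) = 30/49 + S/51 (F(S, E) = S*(1/51) - 60*(-1/98) = S/51 + 30/49 = 30/49 + S/51)
M(a(7, 14)) + F(-49, 25) = (60 - 1*14) + (30/49 + (1/51)*(-49)) = (60 - 14) + (30/49 - 49/51) = 46 - 871/2499 = 114083/2499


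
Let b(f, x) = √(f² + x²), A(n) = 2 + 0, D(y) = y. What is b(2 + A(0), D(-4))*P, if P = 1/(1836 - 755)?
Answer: 4*√2/1081 ≈ 0.0052330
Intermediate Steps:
A(n) = 2
P = 1/1081 ≈ 0.00092507
b(2 + A(0), D(-4))*P = √((2 + 2)² + (-4)²)*(1/1081) = √(4² + 16)*(1/1081) = √(16 + 16)*(1/1081) = √32*(1/1081) = (4*√2)*(1/1081) = 4*√2/1081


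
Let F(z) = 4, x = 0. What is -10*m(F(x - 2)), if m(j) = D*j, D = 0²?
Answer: 0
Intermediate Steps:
D = 0
m(j) = 0 (m(j) = 0*j = 0)
-10*m(F(x - 2)) = -10*0 = 0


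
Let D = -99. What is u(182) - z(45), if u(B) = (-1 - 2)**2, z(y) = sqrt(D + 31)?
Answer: 9 - 2*I*sqrt(17) ≈ 9.0 - 8.2462*I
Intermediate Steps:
z(y) = 2*I*sqrt(17) (z(y) = sqrt(-99 + 31) = sqrt(-68) = 2*I*sqrt(17))
u(B) = 9 (u(B) = (-3)**2 = 9)
u(182) - z(45) = 9 - 2*I*sqrt(17)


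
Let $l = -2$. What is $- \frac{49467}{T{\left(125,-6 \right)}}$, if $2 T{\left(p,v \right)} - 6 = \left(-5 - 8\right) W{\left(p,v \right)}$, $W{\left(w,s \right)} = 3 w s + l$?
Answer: $- \frac{4497}{1331} \approx -3.3787$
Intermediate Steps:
$W{\left(w,s \right)} = -2 + 3 s w$ ($W{\left(w,s \right)} = 3 w s - 2 = 3 s w - 2 = -2 + 3 s w$)
$T{\left(p,v \right)} = 16 - \frac{39 p v}{2}$ ($T{\left(p,v \right)} = 3 + \frac{\left(-5 - 8\right) \left(-2 + 3 v p\right)}{2} = 3 + \frac{\left(-13\right) \left(-2 + 3 p v\right)}{2} = 3 + \frac{26 - 39 p v}{2} = 3 - \left(-13 + \frac{39 p v}{2}\right) = 16 - \frac{39 p v}{2}$)
$- \frac{49467}{T{\left(125,-6 \right)}} = - \frac{49467}{16 - \frac{4875}{2} \left(-6\right)} = - \frac{49467}{16 + 14625} = - \frac{49467}{14641} = \left(-49467\right) \frac{1}{14641} = - \frac{4497}{1331}$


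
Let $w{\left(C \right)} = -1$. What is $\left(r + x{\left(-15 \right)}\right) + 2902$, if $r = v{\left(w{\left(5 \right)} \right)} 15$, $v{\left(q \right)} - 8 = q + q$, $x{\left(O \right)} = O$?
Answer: $2977$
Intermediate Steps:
$v{\left(q \right)} = 8 + 2 q$ ($v{\left(q \right)} = 8 + \left(q + q\right) = 8 + 2 q$)
$r = 90$ ($r = \left(8 + 2 \left(-1\right)\right) 15 = \left(8 - 2\right) 15 = 6 \cdot 15 = 90$)
$\left(r + x{\left(-15 \right)}\right) + 2902 = \left(90 - 15\right) + 2902 = 75 + 2902 = 2977$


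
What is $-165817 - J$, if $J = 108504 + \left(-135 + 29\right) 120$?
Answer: $-261601$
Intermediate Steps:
$J = 95784$ ($J = 108504 - 12720 = 95784$)
$-165817 - J = -165817 - 95784 = -261601$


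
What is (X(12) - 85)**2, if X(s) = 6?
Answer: 6241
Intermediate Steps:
(X(12) - 85)**2 = (6 - 85)**2 = (-79)**2 = 6241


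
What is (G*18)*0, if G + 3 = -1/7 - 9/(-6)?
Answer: 0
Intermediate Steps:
G = -23/14 (G = -3 + (-1/7 - 9/(-6)) = -3 + (-1*⅐ - 9*(-⅙)) = -3 + (-⅐ + 3/2) = -3 + 19/14 = -23/14 ≈ -1.6429)
(G*18)*0 = -23/14*18*0 = -207/7*0 = 0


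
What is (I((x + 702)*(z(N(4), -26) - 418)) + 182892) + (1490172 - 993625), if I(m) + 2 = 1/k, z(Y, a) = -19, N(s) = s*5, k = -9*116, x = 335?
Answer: 709332227/1044 ≈ 6.7944e+5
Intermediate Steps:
k = -1044
N(s) = 5*s
I(m) = -2089/1044 (I(m) = -2 + 1/(-1044) = -2 - 1/1044 = -2089/1044)
(I((x + 702)*(z(N(4), -26) - 418)) + 182892) + (1490172 - 993625) = (-2089/1044 + 182892) + (1490172 - 993625) = 190937159/1044 + 496547 = 709332227/1044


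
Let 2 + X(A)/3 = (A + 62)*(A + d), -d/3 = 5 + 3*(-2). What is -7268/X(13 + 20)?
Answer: -3634/5127 ≈ -0.70880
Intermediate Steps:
d = 3 (d = -3*(5 + 3*(-2)) = -3*(5 - 6) = -3*(-1) = 3)
X(A) = -6 + 3*(3 + A)*(62 + A) (X(A) = -6 + 3*((A + 62)*(A + 3)) = -6 + 3*((62 + A)*(3 + A)) = -6 + 3*((3 + A)*(62 + A)) = -6 + 3*(3 + A)*(62 + A))
-7268/X(13 + 20) = -7268/(552 + 3*(13 + 20)² + 195*(13 + 20)) = -7268/(552 + 3*33² + 195*33) = -7268/(552 + 3*1089 + 6435) = -7268/(552 + 3267 + 6435) = -7268/10254 = -7268*1/10254 = -3634/5127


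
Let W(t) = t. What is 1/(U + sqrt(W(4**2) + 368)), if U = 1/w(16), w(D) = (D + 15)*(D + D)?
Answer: -992/377880575 + 7872512*sqrt(6)/377880575 ≈ 0.051028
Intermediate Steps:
w(D) = 2*D*(15 + D) (w(D) = (15 + D)*(2*D) = 2*D*(15 + D))
U = 1/992 (U = 1/(2*16*(15 + 16)) = 1/(2*16*31) = 1/992 ≈ 0.0010081)
1/(U + sqrt(W(4**2) + 368)) = 1/(1/992 + sqrt(4**2 + 368)) = 1/(1/992 + sqrt(16 + 368)) = 1/(1/992 + sqrt(384)) = 1/(1/992 + 8*sqrt(6))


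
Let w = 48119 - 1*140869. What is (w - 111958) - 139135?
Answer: -343843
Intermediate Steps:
w = -92750 (w = 48119 - 140869 = -92750)
(w - 111958) - 139135 = (-92750 - 111958) - 139135 = -204708 - 139135 = -343843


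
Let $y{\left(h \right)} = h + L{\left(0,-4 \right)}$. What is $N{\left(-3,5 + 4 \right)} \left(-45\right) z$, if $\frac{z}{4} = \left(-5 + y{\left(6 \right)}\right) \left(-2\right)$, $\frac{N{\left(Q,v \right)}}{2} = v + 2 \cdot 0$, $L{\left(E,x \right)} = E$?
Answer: $6480$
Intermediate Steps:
$N{\left(Q,v \right)} = 2 v$ ($N{\left(Q,v \right)} = 2 \left(v + 2 \cdot 0\right) = 2 \left(v + 0\right) = 2 v$)
$y{\left(h \right)} = h$ ($y{\left(h \right)} = h + 0 = h$)
$z = -8$ ($z = 4 \left(-5 + 6\right) \left(-2\right) = 4 \cdot 1 \left(-2\right) = 4 \left(-2\right) = -8$)
$N{\left(-3,5 + 4 \right)} \left(-45\right) z = 2 \left(5 + 4\right) \left(-45\right) \left(-8\right) = 2 \cdot 9 \left(-45\right) \left(-8\right) = 18 \left(-45\right) \left(-8\right) = \left(-810\right) \left(-8\right) = 6480$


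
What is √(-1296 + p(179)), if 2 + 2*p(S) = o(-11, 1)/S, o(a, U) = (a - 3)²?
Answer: 9*I*√512835/179 ≈ 36.006*I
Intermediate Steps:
o(a, U) = (-3 + a)²
p(S) = -1 + 98/S (p(S) = -1 + ((-3 - 11)²/S)/2 = -1 + ((-14)²/S)/2 = -1 + (196/S)/2 = -1 + 98/S)
√(-1296 + p(179)) = √(-1296 + (98 - 1*179)/179) = √(-1296 + (98 - 179)/179) = √(-1296 + (1/179)*(-81)) = √(-1296 - 81/179) = √(-232065/179) = 9*I*√512835/179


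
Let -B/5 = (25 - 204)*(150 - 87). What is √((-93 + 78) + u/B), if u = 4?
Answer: I*√5298755315/18795 ≈ 3.873*I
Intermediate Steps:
B = 56385 (B = -5*(25 - 204)*(150 - 87) = -(-895)*63 = -5*(-11277) = 56385)
√((-93 + 78) + u/B) = √((-93 + 78) + 4/56385) = √(-15 + 4*(1/56385)) = √(-15 + 4/56385) = √(-845771/56385) = I*√5298755315/18795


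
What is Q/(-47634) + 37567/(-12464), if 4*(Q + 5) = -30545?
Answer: -847112969/296855088 ≈ -2.8536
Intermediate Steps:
Q = -30565/4 (Q = -5 + (¼)*(-30545) = -5 - 30545/4 = -30565/4 ≈ -7641.3)
Q/(-47634) + 37567/(-12464) = -30565/4/(-47634) + 37567/(-12464) = -30565/4*(-1/47634) + 37567*(-1/12464) = 30565/190536 - 37567/12464 = -847112969/296855088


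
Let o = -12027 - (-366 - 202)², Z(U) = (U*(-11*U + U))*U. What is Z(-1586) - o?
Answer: 39894515211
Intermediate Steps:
Z(U) = -10*U³ (Z(U) = (U*(-10*U))*U = (-10*U²)*U = -10*U³)
o = -334651 (o = -12027 - 1*(-568)² = -12027 - 1*322624 = -12027 - 322624 = -334651)
Z(-1586) - o = -10*(-1586)³ - 1*(-334651) = -10*(-3989418056) + 334651 = 39894180560 + 334651 = 39894515211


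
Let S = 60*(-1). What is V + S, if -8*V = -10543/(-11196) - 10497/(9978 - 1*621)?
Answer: -16755464333/279362592 ≈ -59.977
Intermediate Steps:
S = -60
V = 6291187/279362592 (V = -(-10543/(-11196) - 10497/(9978 - 1*621))/8 = -(-10543*(-1/11196) - 10497/(9978 - 621))/8 = -(10543/11196 - 10497/9357)/8 = -(10543/11196 - 10497*1/9357)/8 = -(10543/11196 - 3499/3119)/8 = -⅛*(-6291187/34920324) = 6291187/279362592 ≈ 0.022520)
V + S = 6291187/279362592 - 60 = -16755464333/279362592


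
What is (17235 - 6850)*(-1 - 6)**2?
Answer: 508865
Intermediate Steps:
(17235 - 6850)*(-1 - 6)**2 = 10385*(-7)**2 = 10385*49 = 508865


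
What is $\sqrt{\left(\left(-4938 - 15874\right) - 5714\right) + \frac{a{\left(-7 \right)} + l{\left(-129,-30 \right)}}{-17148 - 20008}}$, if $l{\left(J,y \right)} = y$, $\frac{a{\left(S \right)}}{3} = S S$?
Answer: $\frac{i \sqrt{9155240006997}}{18578} \approx 162.87 i$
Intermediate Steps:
$a{\left(S \right)} = 3 S^{2}$ ($a{\left(S \right)} = 3 S S = 3 S^{2}$)
$\sqrt{\left(\left(-4938 - 15874\right) - 5714\right) + \frac{a{\left(-7 \right)} + l{\left(-129,-30 \right)}}{-17148 - 20008}} = \sqrt{\left(\left(-4938 - 15874\right) - 5714\right) + \frac{3 \left(-7\right)^{2} - 30}{-17148 - 20008}} = \sqrt{\left(-20812 - 5714\right) + \frac{3 \cdot 49 - 30}{-37156}} = \sqrt{-26526 + \left(147 - 30\right) \left(- \frac{1}{37156}\right)} = \sqrt{-26526 + 117 \left(- \frac{1}{37156}\right)} = \sqrt{-26526 - \frac{117}{37156}} = \sqrt{- \frac{985600173}{37156}} = \frac{i \sqrt{9155240006997}}{18578}$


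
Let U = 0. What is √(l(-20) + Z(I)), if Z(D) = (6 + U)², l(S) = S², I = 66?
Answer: 2*√109 ≈ 20.881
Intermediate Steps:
Z(D) = 36 (Z(D) = (6 + 0)² = 6² = 36)
√(l(-20) + Z(I)) = √((-20)² + 36) = √(400 + 36) = √436 = 2*√109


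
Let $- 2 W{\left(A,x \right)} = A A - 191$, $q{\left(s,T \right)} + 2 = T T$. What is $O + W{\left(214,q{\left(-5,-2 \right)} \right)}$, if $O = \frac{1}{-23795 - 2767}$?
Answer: $- \frac{302840003}{13281} \approx -22803.0$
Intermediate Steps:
$q{\left(s,T \right)} = -2 + T^{2}$ ($q{\left(s,T \right)} = -2 + T T = -2 + T^{2}$)
$W{\left(A,x \right)} = \frac{191}{2} - \frac{A^{2}}{2}$ ($W{\left(A,x \right)} = - \frac{A A - 191}{2} = - \frac{A^{2} - 191}{2} = - \frac{-191 + A^{2}}{2} = \frac{191}{2} - \frac{A^{2}}{2}$)
$O = - \frac{1}{26562}$ ($O = \frac{1}{-26562} = - \frac{1}{26562} \approx -3.7648 \cdot 10^{-5}$)
$O + W{\left(214,q{\left(-5,-2 \right)} \right)} = - \frac{1}{26562} + \left(\frac{191}{2} - \frac{214^{2}}{2}\right) = - \frac{1}{26562} + \left(\frac{191}{2} - 22898\right) = - \frac{1}{26562} - \frac{45605}{2} = - \frac{302840003}{13281}$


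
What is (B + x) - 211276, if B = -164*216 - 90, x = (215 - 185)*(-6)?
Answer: -246970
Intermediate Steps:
x = -180 (x = 30*(-6) = -180)
B = -35514 (B = -35424 - 90 = -35514)
(B + x) - 211276 = (-35514 - 180) - 211276 = -35694 - 211276 = -246970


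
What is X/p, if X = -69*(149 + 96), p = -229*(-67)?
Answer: -16905/15343 ≈ -1.1018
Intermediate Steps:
p = 15343
X = -16905 (X = -69*245 = -16905)
X/p = -16905/15343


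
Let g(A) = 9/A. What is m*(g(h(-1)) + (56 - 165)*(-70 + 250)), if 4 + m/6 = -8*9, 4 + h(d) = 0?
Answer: 8947746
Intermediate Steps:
h(d) = -4 (h(d) = -4 + 0 = -4)
m = -456 (m = -24 + 6*(-8*9) = -24 + 6*(-72) = -24 - 432 = -456)
m*(g(h(-1)) + (56 - 165)*(-70 + 250)) = -456*(9/(-4) + (56 - 165)*(-70 + 250)) = -456*(9*(-1/4) - 109*180) = -456*(-9/4 - 19620) = -456*(-78489/4) = 8947746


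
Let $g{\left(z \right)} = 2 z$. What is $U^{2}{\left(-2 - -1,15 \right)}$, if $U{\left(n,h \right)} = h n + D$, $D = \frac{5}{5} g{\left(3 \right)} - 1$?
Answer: $100$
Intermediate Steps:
$D = 5$ ($D = \frac{5}{5} \cdot 2 \cdot 3 - 1 = 5 \cdot \frac{1}{5} \cdot 6 - 1 = 1 \cdot 6 - 1 = 6 - 1 = 5$)
$U{\left(n,h \right)} = 5 + h n$ ($U{\left(n,h \right)} = h n + 5 = 5 + h n$)
$U^{2}{\left(-2 - -1,15 \right)} = \left(5 + 15 \left(-2 - -1\right)\right)^{2} = \left(5 + 15 \left(-2 + 1\right)\right)^{2} = \left(5 + 15 \left(-1\right)\right)^{2} = \left(5 - 15\right)^{2} = \left(-10\right)^{2} = 100$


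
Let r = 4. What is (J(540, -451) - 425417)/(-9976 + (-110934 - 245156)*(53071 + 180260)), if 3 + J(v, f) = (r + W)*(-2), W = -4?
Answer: 212710/41543422883 ≈ 5.1202e-6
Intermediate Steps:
J(v, f) = -3 (J(v, f) = -3 + (4 - 4)*(-2) = -3 + 0*(-2) = -3 + 0 = -3)
(J(540, -451) - 425417)/(-9976 + (-110934 - 245156)*(53071 + 180260)) = (-3 - 425417)/(-9976 + (-110934 - 245156)*(53071 + 180260)) = -425420/(-9976 - 356090*233331) = -425420/(-9976 - 83086835790) = -425420/(-83086845766) = -425420*(-1/83086845766) = 212710/41543422883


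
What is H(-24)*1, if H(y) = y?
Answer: -24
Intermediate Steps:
H(-24)*1 = -24*1 = -24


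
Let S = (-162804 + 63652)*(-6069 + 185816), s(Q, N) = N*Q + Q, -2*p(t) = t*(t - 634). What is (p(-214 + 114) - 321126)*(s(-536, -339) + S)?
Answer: 6377208384360576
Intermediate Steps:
p(t) = -t*(-634 + t)/2 (p(t) = -t*(t - 634)/2 = -t*(-634 + t)/2)
s(Q, N) = Q + N*Q
S = -17822274544 (S = -99152*179747 = -17822274544)
(p(-214 + 114) - 321126)*(s(-536, -339) + S) = ((-214 + 114)*(634 - (-214 + 114))/2 - 321126)*(-536*(1 - 339) - 17822274544) = ((½)*(-100)*(634 - 1*(-100)) - 321126)*(-536*(-338) - 17822274544) = ((½)*(-100)*(634 + 100) - 321126)*(181168 - 17822274544) = ((½)*(-100)*734 - 321126)*(-17822093376) = (-36700 - 321126)*(-17822093376) = -357826*(-17822093376) = 6377208384360576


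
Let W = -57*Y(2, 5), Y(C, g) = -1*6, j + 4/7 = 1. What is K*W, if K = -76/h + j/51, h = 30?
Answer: -513798/595 ≈ -863.53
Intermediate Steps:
j = 3/7 (j = -4/7 + 1 = 3/7 ≈ 0.42857)
Y(C, g) = -6
W = 342 (W = -57*(-6) = 342)
K = -4507/1785 (K = -76/30 + (3/7)/51 = -76*1/30 + (3/7)*(1/51) = -38/15 + 1/119 = -4507/1785 ≈ -2.5249)
K*W = -4507/1785*342 = -513798/595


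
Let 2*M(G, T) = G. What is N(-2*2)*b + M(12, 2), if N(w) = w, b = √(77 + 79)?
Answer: 6 - 8*√39 ≈ -43.960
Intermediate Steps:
M(G, T) = G/2
b = 2*√39 (b = √156 = 2*√39 ≈ 12.490)
N(-2*2)*b + M(12, 2) = (-2*2)*(2*√39) + (½)*12 = -8*√39 + 6 = 6 - 8*√39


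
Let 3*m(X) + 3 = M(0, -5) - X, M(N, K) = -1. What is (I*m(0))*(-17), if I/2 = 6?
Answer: 272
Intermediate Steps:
I = 12 (I = 2*6 = 12)
m(X) = -4/3 - X/3 (m(X) = -1 + (-1 - X)/3 = -1 + (-1/3 - X/3) = -4/3 - X/3)
(I*m(0))*(-17) = (12*(-4/3 - 1/3*0))*(-17) = (12*(-4/3 + 0))*(-17) = (12*(-4/3))*(-17) = -16*(-17) = 272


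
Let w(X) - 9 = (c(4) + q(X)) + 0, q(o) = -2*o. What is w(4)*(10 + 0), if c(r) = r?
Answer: 50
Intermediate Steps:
w(X) = 13 - 2*X (w(X) = 9 + ((4 - 2*X) + 0) = 9 + (4 - 2*X) = 13 - 2*X)
w(4)*(10 + 0) = (13 - 2*4)*(10 + 0) = (13 - 8)*10 = 5*10 = 50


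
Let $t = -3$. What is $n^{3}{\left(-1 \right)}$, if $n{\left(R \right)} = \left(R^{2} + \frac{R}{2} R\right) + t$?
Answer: $- \frac{27}{8} \approx -3.375$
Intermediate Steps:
$n{\left(R \right)} = -3 + \frac{3 R^{2}}{2}$ ($n{\left(R \right)} = \left(R^{2} + \frac{R}{2} R\right) - 3 = \left(R^{2} + \frac{R^{2}}{2}\right) - 3 = \frac{3 R^{2}}{2} - 3 = -3 + \frac{3 R^{2}}{2}$)
$n^{3}{\left(-1 \right)} = \left(-3 + \frac{3 \left(-1\right)^{2}}{2}\right)^{3} = \left(-3 + \frac{3}{2} \cdot 1\right)^{3} = \left(-3 + \frac{3}{2}\right)^{3} = \left(- \frac{3}{2}\right)^{3} = - \frac{27}{8}$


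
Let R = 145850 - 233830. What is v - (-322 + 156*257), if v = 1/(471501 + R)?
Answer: -15252630169/383521 ≈ -39770.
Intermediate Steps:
R = -87980
v = 1/383521 (v = 1/(471501 - 87980) = 1/383521 ≈ 2.6074e-6)
v - (-322 + 156*257) = 1/383521 - (-322 + 156*257) = 1/383521 - (-322 + 40092) = 1/383521 - 1*39770 = 1/383521 - 39770 = -15252630169/383521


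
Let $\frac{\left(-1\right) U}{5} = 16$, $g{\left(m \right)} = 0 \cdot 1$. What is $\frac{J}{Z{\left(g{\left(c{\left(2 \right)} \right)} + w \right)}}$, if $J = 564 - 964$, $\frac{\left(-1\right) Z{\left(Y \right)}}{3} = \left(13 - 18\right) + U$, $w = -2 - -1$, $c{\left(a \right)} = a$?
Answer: $- \frac{80}{51} \approx -1.5686$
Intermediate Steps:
$g{\left(m \right)} = 0$
$U = -80$ ($U = \left(-5\right) 16 = -80$)
$w = -1$ ($w = -2 + 1 = -1$)
$Z{\left(Y \right)} = 255$ ($Z{\left(Y \right)} = - 3 \left(\left(13 - 18\right) - 80\right) = - 3 \left(-5 - 80\right) = \left(-3\right) \left(-85\right) = 255$)
$J = -400$
$\frac{J}{Z{\left(g{\left(c{\left(2 \right)} \right)} + w \right)}} = - \frac{400}{255} = \left(-400\right) \frac{1}{255} = - \frac{80}{51}$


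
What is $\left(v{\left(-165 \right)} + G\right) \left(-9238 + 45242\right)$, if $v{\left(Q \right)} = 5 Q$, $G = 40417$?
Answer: $1425470368$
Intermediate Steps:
$\left(v{\left(-165 \right)} + G\right) \left(-9238 + 45242\right) = \left(5 \left(-165\right) + 40417\right) \left(-9238 + 45242\right) = \left(-825 + 40417\right) 36004 = 39592 \cdot 36004 = 1425470368$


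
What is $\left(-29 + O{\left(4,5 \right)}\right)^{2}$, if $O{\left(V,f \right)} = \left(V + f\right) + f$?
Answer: $225$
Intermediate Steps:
$O{\left(V,f \right)} = V + 2 f$
$\left(-29 + O{\left(4,5 \right)}\right)^{2} = \left(-29 + \left(4 + 2 \cdot 5\right)\right)^{2} = \left(-29 + \left(4 + 10\right)\right)^{2} = \left(-29 + 14\right)^{2} = \left(-15\right)^{2} = 225$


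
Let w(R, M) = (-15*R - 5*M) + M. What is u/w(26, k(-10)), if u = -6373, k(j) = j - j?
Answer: 6373/390 ≈ 16.341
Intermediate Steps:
k(j) = 0
w(R, M) = -15*R - 4*M
u/w(26, k(-10)) = -6373/(-15*26 - 4*0) = -6373/(-390 + 0) = -6373/(-390) = -6373*(-1/390) = 6373/390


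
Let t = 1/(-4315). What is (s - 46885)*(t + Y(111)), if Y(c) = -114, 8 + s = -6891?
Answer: 26456941224/4315 ≈ 6.1314e+6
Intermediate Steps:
s = -6899 (s = -8 - 6891 = -6899)
t = -1/4315 ≈ -0.00023175
(s - 46885)*(t + Y(111)) = (-6899 - 46885)*(-1/4315 - 114) = -53784*(-491911/4315) = 26456941224/4315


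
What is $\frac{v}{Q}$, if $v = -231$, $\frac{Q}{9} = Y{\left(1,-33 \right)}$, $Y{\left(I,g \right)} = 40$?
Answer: $- \frac{77}{120} \approx -0.64167$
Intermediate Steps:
$Q = 360$ ($Q = 9 \cdot 40 = 360$)
$\frac{v}{Q} = - \frac{231}{360} = \left(-231\right) \frac{1}{360} = - \frac{77}{120}$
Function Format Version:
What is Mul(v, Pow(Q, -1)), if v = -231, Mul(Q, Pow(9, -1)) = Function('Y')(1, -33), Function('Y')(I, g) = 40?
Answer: Rational(-77, 120) ≈ -0.64167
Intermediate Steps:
Q = 360 (Q = Mul(9, 40) = 360)
Mul(v, Pow(Q, -1)) = Mul(-231, Pow(360, -1)) = Mul(-231, Rational(1, 360)) = Rational(-77, 120)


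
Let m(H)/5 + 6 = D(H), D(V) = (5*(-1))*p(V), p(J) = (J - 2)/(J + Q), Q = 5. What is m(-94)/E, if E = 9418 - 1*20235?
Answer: 5070/962713 ≈ 0.0052664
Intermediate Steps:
p(J) = (-2 + J)/(5 + J) (p(J) = (J - 2)/(J + 5) = (-2 + J)/(5 + J))
D(V) = -5*(-2 + V)/(5 + V) (D(V) = (5*(-1))*((-2 + V)/(5 + V)) = -5*(-2 + V)/(5 + V))
E = -10817 (E = 9418 - 20235 = -10817)
m(H) = -30 + 25*(2 - H)/(5 + H) (m(H) = -30 + 5*(5*(2 - H)/(5 + H)) = -30 + 25*(2 - H)/(5 + H))
m(-94)/E = (5*(-20 - 11*(-94))/(5 - 94))/(-10817) = (5*(-20 + 1034)/(-89))*(-1/10817) = (5*(-1/89)*1014)*(-1/10817) = -5070/89*(-1/10817) = 5070/962713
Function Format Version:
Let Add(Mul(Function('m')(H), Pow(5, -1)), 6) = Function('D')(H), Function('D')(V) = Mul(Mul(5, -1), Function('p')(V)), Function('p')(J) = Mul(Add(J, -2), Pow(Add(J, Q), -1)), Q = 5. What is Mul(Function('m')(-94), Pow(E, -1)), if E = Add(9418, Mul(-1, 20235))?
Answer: Rational(5070, 962713) ≈ 0.0052664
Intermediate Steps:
Function('p')(J) = Mul(Pow(Add(5, J), -1), Add(-2, J)) (Function('p')(J) = Mul(Add(J, -2), Pow(Add(J, 5), -1)) = Mul(Add(-2, J), Pow(Add(5, J), -1)) = Mul(Pow(Add(5, J), -1), Add(-2, J)))
Function('D')(V) = Mul(-5, Pow(Add(5, V), -1), Add(-2, V)) (Function('D')(V) = Mul(Mul(5, -1), Mul(Pow(Add(5, V), -1), Add(-2, V))) = Mul(-5, Mul(Pow(Add(5, V), -1), Add(-2, V))) = Mul(-5, Pow(Add(5, V), -1), Add(-2, V)))
E = -10817 (E = Add(9418, -20235) = -10817)
Function('m')(H) = Add(-30, Mul(25, Pow(Add(5, H), -1), Add(2, Mul(-1, H)))) (Function('m')(H) = Add(-30, Mul(5, Mul(5, Pow(Add(5, H), -1), Add(2, Mul(-1, H))))) = Add(-30, Mul(25, Pow(Add(5, H), -1), Add(2, Mul(-1, H)))))
Mul(Function('m')(-94), Pow(E, -1)) = Mul(Mul(5, Pow(Add(5, -94), -1), Add(-20, Mul(-11, -94))), Pow(-10817, -1)) = Mul(Mul(5, Pow(-89, -1), Add(-20, 1034)), Rational(-1, 10817)) = Mul(Mul(5, Rational(-1, 89), 1014), Rational(-1, 10817)) = Mul(Rational(-5070, 89), Rational(-1, 10817)) = Rational(5070, 962713)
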